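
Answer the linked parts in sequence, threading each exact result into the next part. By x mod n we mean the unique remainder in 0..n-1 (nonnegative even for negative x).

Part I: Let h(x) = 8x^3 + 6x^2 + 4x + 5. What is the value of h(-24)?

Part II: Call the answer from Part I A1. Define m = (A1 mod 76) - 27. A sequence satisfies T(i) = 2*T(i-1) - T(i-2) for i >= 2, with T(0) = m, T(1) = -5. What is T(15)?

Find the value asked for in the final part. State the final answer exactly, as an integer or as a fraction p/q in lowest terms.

177

Part I: 8*(-24)^3 + 6*(-24)^2 + 4*(-24)^1 + 5 = (-110592) + (3456) + (-96) + (5) = -107227; answer -107227
Part II: A1 = -107227; m = -18; T(2) = 2*(-5) - 1*(-18) = 8; iterating: T(2)=8, T(3)=21, T(4)=34, T(5)=47, T(6)=60, T(7)=73, T(8)=86, T(9)=99, T(10)=112, T(11)=125, T(12)=138, T(13)=151, T(14)=164, T(15)=177; answer 177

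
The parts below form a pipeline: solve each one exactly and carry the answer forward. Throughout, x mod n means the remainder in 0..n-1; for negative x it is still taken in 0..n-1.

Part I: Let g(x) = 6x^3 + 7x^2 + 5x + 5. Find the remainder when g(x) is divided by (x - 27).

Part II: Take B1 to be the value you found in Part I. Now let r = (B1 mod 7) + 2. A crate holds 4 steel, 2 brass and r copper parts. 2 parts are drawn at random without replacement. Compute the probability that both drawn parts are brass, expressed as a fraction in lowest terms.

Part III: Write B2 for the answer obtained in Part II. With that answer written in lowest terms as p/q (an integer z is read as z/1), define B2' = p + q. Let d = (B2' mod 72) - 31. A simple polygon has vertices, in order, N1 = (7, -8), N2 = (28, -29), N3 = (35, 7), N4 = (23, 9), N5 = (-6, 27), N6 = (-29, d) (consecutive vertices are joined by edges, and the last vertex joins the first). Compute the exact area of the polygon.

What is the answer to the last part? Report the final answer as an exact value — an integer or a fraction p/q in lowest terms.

1499

Part I: remainder = value at the root: 6*(27)^3 + 7*(27)^2 + 5*(27)^1 + 5 = (118098) + (5103) + (135) + (5) = 123341; answer 123341
Part II: B1 = 123341; r = 3; total draws C(9,2) = 36; favorable C(2,2) = 1; P = 1/36; answer 1/36
Part III: B2 = 1/36; threaded value p + q = 37; d = 6; cross terms: (7*-29 - 28*-8)=21, (28*7 - 35*-29)=1211, (35*9 - 23*7)=154, (23*27 - -6*9)=675, (-6*6 - -29*27)=747, (-29*-8 - 7*6)=190; twice the area = |2998| = 2998; area = 1499; answer 1499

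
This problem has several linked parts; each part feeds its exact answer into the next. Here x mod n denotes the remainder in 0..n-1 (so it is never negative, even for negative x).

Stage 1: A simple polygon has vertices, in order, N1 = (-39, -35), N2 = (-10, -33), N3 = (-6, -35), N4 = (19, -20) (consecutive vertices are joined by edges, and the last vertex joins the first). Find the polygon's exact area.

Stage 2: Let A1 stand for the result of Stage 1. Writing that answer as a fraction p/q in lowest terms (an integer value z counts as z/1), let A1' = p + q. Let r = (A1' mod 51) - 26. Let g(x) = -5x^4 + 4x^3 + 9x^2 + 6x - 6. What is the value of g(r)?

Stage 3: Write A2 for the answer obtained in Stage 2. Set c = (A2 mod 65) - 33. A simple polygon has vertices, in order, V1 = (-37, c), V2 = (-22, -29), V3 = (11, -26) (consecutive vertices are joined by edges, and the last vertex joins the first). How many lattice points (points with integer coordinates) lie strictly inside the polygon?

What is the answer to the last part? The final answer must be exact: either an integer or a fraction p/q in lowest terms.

1003

Stage 1: cross terms: (-39*-33 - -10*-35)=937, (-10*-35 - -6*-33)=152, (-6*-20 - 19*-35)=785, (19*-35 - -39*-20)=-1445; twice the area = |429| = 429; area = 429/2; answer 429/2
Stage 2: A1 = 429/2; threaded value p + q = 431; r = -3; -5*(-3)^4 + 4*(-3)^3 + 9*(-3)^2 + 6*(-3)^1 - 6 = (-405) + (-108) + (81) + (-18) + (-6) = -456; answer -456
Stage 3: A2 = -456; c = 31; cross terms: (-37*-29 - -22*31)=1755, (-22*-26 - 11*-29)=891, (11*31 - -37*-26)=-621; twice the area = |2025| = 2025; area = 2025/2; boundary points = 15 + 3 + 3 = 21; strictly interior points = area - boundary/2 + 1 = 1003; answer 1003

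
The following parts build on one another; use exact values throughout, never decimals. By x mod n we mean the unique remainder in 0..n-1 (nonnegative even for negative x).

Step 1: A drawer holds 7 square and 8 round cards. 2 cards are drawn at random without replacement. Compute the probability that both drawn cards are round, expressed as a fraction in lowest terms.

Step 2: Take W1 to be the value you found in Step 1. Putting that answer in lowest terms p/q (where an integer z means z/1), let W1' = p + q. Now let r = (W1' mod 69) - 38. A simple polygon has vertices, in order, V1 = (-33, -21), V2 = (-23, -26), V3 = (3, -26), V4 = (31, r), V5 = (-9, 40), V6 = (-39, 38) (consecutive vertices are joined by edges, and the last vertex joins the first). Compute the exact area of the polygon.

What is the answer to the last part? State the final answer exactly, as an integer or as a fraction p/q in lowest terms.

Step 1: total draws C(15,2) = 105; favorable C(8,2) = 28; P = 4/15; answer 4/15
Step 2: W1 = 4/15; threaded value p + q = 19; r = -19; cross terms: (-33*-26 - -23*-21)=375, (-23*-26 - 3*-26)=676, (3*-19 - 31*-26)=749, (31*40 - -9*-19)=1069, (-9*38 - -39*40)=1218, (-39*-21 - -33*38)=2073; twice the area = |6160| = 6160; area = 3080; answer 3080

3080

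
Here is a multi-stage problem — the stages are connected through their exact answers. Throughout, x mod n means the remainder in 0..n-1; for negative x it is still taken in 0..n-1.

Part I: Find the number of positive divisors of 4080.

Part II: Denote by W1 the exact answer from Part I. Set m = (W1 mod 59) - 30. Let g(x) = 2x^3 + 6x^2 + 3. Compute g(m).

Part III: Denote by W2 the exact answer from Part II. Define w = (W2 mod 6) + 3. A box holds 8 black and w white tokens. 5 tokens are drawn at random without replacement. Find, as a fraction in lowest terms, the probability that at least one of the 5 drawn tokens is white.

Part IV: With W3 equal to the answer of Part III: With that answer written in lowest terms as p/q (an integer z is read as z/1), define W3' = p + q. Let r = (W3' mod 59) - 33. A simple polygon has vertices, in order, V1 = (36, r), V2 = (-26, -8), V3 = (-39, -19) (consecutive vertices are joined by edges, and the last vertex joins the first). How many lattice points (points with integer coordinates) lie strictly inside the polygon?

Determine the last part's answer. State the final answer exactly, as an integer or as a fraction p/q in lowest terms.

Part I: 4080 = 2^4 * 3 * 5 * 17; number of divisors = (4+1) * (1+1) * (1+1) * (1+1) = 40; answer 40
Part II: W1 = 40; m = 10; 2*(10)^3 + 6*(10)^2 + 3 = (2000) + (600) + (3) = 2603; answer 2603
Part III: W2 = 2603; w = 8; total draws C(16,5) = 4368; complement C(8,5) = 56; favorable 4368 - 56 = 4312; P = 77/78; answer 77/78
Part IV: W3 = 77/78; threaded value p + q = 155; r = 4; cross terms: (36*-8 - -26*4)=-184, (-26*-19 - -39*-8)=182, (-39*4 - 36*-19)=528; twice the area = |526| = 526; area = 263; boundary points = 2 + 1 + 1 = 4; strictly interior points = area - boundary/2 + 1 = 262; answer 262

262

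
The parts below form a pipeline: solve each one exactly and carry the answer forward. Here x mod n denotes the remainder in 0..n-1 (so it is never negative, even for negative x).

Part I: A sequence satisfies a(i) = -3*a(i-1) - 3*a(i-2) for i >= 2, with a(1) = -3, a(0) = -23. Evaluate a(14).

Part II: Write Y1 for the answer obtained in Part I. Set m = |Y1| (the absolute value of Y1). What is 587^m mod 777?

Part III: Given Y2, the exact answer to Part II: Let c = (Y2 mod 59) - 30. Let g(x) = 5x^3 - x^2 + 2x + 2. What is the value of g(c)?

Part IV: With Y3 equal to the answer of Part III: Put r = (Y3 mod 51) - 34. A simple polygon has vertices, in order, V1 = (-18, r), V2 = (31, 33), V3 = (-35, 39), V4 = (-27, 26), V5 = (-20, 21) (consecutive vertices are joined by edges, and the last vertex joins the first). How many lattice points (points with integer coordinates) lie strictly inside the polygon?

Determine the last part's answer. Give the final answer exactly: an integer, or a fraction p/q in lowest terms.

1781

Part I: a(2) = -3*(-3) - 3*(-23) = 78; iterating: a(2)=78, a(3)=-225, a(4)=441, a(5)=-648, a(6)=621, a(7)=81, a(8)=-2106, a(9)=6075, a(10)=-11907, a(11)=17496, a(12)=-16767, a(13)=-2187, a(14)=56862; answer 56862
Part II: Y1 = 56862; m = 56862; squarings mod 777: 587^1=587, 587^2=358, 587^4=736, 587^8=127, 587^16=589, 587^32=379, 587^64=673, 587^128=715, 587^256=736, 587^512=127, 587^1024=589, 587^2048=379, 587^4096=673, 587^8192=715, 587^16384=736, 587^32768=127; 587^56862 = 587^2 * 587^4 * 587^8 * 587^16 * 587^512 * 587^1024 * 587^2048 * 587^4096 * 587^16384 * 587^32768 = 295 (mod 777); answer 295
Part III: Y2 = 295; c = -30; 5*(-30)^3 - 1*(-30)^2 + 2*(-30)^1 + 2 = (-135000) + (-900) + (-60) + (2) = -135958; answer -135958
Part IV: Y3 = -135958; r = -26; cross terms: (-18*33 - 31*-26)=212, (31*39 - -35*33)=2364, (-35*26 - -27*39)=143, (-27*21 - -20*26)=-47, (-20*-26 - -18*21)=898; twice the area = |3570| = 3570; area = 1785; boundary points = 1 + 6 + 1 + 1 + 1 = 10; strictly interior points = area - boundary/2 + 1 = 1781; answer 1781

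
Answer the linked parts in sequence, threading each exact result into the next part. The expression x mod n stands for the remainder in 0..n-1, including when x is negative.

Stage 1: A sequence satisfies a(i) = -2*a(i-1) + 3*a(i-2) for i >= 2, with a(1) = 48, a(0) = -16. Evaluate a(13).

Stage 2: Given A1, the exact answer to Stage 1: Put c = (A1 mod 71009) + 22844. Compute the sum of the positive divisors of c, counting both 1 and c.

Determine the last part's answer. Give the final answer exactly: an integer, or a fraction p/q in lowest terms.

45472

Stage 1: a(2) = -2*(48) + 3*(-16) = -144; iterating: a(2)=-144, a(3)=432, a(4)=-1296, a(5)=3888, a(6)=-11664, a(7)=34992, a(8)=-104976, a(9)=314928, a(10)=-944784, a(11)=2834352, a(12)=-8503056, a(13)=25509168; answer 25509168
Stage 2: A1 = 25509168; c = 39781; 39781 = 7 * 5683; sigma = (1 + 7) * (1 + 5683) = 8 * 5684 = 45472; answer 45472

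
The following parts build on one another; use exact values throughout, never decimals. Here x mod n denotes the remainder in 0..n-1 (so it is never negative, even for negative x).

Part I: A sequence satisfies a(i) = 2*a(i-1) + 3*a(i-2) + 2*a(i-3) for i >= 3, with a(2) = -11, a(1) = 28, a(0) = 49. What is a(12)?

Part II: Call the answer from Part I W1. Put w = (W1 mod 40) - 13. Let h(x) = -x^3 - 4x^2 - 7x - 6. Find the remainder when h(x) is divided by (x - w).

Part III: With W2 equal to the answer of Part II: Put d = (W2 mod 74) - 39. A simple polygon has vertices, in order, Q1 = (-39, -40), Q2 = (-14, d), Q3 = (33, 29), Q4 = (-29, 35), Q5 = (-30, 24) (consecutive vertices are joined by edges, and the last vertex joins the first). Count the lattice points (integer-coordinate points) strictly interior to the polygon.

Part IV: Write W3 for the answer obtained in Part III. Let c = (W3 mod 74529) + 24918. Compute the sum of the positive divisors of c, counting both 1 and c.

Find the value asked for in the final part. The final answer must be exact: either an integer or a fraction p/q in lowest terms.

Part I: a(3) = 2*(-11) + 3*(28) + 2*(49) = 160; iterating: a(3)=160, a(4)=343, a(5)=1144, a(6)=3637, a(7)=11392, a(8)=35983, a(9)=113416, a(10)=357565, a(11)=1127344, a(12)=3554215; answer 3554215
Part II: W1 = 3554215; w = 2; remainder = value at the root: -1*(2)^3 - 4*(2)^2 - 7*(2)^1 - 6 = (-8) + (-16) + (-14) + (-6) = -44; answer -44
Part III: W2 = -44; d = -9; cross terms: (-39*-9 - -14*-40)=-209, (-14*29 - 33*-9)=-109, (33*35 - -29*29)=1996, (-29*24 - -30*35)=354, (-30*-40 - -39*24)=2136; twice the area = |4168| = 4168; area = 2084; boundary points = 1 + 1 + 2 + 1 + 1 = 6; strictly interior points = area - boundary/2 + 1 = 2082; answer 2082
Part IV: W3 = 2082; c = 27000; 27000 = 2^3 * 3^3 * 5^3; sigma = (1 + 2 + 4 + 8) * (1 + 3 + 9 + 27) * (1 + 5 + 25 + 125) = 15 * 40 * 156 = 93600; answer 93600

93600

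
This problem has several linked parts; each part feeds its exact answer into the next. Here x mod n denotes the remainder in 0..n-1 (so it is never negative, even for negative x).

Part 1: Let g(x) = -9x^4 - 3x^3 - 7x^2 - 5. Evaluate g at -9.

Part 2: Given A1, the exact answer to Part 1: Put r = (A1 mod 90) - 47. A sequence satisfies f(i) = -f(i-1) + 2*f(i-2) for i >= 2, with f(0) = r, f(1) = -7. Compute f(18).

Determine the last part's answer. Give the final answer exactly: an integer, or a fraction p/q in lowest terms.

Part 1: -9*(-9)^4 - 3*(-9)^3 - 7*(-9)^2 - 5 = (-59049) + (2187) + (-567) + (-5) = -57434; answer -57434
Part 2: A1 = -57434; r = 29; f(2) = -1*(-7) + 2*(29) = 65; iterating: f(2)=65, f(3)=-79, f(4)=209, f(5)=-367, f(6)=785, f(7)=-1519, f(8)=3089, f(9)=-6127, f(10)=12305, f(11)=-24559, f(12)=49169, f(13)=-98287, f(14)=196625, f(15)=-393199, f(16)=786449, f(17)=-1572847, f(18)=3145745; answer 3145745

3145745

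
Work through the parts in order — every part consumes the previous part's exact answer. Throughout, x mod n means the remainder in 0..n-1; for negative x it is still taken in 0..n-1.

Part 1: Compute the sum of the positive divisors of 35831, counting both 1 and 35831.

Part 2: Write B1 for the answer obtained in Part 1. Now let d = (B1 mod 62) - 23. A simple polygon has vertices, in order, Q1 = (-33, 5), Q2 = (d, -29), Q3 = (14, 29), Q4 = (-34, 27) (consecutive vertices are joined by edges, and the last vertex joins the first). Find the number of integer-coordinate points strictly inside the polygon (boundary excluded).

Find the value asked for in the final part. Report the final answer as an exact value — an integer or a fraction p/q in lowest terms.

Part 1: 35831 is prime, so its only divisors are 1 and 35831; sigma = 1 + 35831 = 35832; answer 35832
Part 2: B1 = 35832; d = 35; cross terms: (-33*-29 - 35*5)=782, (35*29 - 14*-29)=1421, (14*27 - -34*29)=1364, (-34*5 - -33*27)=721; twice the area = |4288| = 4288; area = 2144; boundary points = 34 + 1 + 2 + 1 = 38; strictly interior points = area - boundary/2 + 1 = 2126; answer 2126

2126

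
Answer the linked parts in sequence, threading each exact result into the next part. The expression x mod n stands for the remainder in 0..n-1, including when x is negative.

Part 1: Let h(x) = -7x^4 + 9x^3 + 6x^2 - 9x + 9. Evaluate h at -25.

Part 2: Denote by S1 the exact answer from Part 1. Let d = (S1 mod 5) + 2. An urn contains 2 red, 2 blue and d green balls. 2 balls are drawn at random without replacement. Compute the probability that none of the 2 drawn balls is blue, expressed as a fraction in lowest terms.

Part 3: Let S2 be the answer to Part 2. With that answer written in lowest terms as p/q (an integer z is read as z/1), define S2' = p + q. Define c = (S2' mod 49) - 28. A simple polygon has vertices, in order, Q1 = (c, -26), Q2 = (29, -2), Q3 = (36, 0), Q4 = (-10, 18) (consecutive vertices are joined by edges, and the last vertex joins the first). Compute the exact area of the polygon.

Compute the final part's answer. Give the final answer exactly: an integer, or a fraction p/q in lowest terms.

907

Part 1: -7*(-25)^4 + 9*(-25)^3 + 6*(-25)^2 - 9*(-25)^1 + 9 = (-2734375) + (-140625) + (3750) + (225) + (9) = -2871016; answer -2871016
Part 2: S1 = -2871016; d = 6; total draws C(10,2) = 45; favorable C(8,2) = 28; P = 28/45; answer 28/45
Part 3: S2 = 28/45; threaded value p + q = 73; c = -4; cross terms: (-4*-2 - 29*-26)=762, (29*0 - 36*-2)=72, (36*18 - -10*0)=648, (-10*-26 - -4*18)=332; twice the area = |1814| = 1814; area = 907; answer 907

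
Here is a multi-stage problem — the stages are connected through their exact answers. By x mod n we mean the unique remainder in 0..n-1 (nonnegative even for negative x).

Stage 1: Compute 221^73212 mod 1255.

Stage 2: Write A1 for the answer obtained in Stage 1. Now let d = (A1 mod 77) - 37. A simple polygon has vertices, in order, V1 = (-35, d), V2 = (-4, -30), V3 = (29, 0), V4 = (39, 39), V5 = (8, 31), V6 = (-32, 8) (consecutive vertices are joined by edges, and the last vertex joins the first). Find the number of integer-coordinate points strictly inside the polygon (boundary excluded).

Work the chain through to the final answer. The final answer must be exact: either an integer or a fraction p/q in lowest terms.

3044

Stage 1: squarings mod 1255: 221^1=221, 221^2=1151, 221^4=776, 221^8=1031, 221^16=1231, 221^32=576, 221^64=456, 221^128=861, 221^256=871, 221^512=621, 221^1024=356, 221^2048=1236, 221^4096=361, 221^8192=1056, 221^16384=696, 221^32768=1241, 221^65536=196; 221^73212 = 221^4 * 221^8 * 221^16 * 221^32 * 221^64 * 221^128 * 221^256 * 221^1024 * 221^2048 * 221^4096 * 221^65536 = 161 (mod 1255); answer 161
Stage 2: A1 = 161; d = -30; cross terms: (-35*-30 - -4*-30)=930, (-4*0 - 29*-30)=870, (29*39 - 39*0)=1131, (39*31 - 8*39)=897, (8*8 - -32*31)=1056, (-32*-30 - -35*8)=1240; twice the area = |6124| = 6124; area = 3062; boundary points = 31 + 3 + 1 + 1 + 1 + 1 = 38; strictly interior points = area - boundary/2 + 1 = 3044; answer 3044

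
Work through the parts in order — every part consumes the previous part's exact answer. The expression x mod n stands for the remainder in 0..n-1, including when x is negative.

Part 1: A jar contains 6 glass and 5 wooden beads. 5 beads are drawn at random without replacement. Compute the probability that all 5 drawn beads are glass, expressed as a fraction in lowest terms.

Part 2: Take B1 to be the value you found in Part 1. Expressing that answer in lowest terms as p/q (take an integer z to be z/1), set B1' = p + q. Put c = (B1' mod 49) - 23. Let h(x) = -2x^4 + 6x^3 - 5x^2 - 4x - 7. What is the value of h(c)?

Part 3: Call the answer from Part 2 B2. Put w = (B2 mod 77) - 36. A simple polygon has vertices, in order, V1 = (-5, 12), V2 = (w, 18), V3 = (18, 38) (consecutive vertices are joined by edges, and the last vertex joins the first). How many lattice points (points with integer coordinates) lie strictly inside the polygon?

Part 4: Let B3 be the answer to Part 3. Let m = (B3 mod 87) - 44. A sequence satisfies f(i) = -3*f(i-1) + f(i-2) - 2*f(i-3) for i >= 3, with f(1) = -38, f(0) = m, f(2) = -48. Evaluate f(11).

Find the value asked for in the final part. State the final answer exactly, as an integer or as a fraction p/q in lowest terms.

Part 1: total draws C(11,5) = 462; favorable C(6,5) = 6; P = 1/77; answer 1/77
Part 2: B1 = 1/77; threaded value p + q = 78; c = 6; -2*(6)^4 + 6*(6)^3 - 5*(6)^2 - 4*(6)^1 - 7 = (-2592) + (1296) + (-180) + (-24) + (-7) = -1507; answer -1507
Part 3: B2 = -1507; w = -3; cross terms: (-5*18 - -3*12)=-54, (-3*38 - 18*18)=-438, (18*12 - -5*38)=406; twice the area = |-86| = 86; area = 43; boundary points = 2 + 1 + 1 = 4; strictly interior points = area - boundary/2 + 1 = 42; answer 42
Part 4: B3 = 42; m = -2; f(3) = -3*(-48) + 1*(-38) - 2*(-2) = 110; iterating: f(3)=110, f(4)=-302, f(5)=1112, f(6)=-3858, f(7)=13290, f(8)=-45952, f(9)=158862, f(10)=-549118, f(11)=1898120; answer 1898120

1898120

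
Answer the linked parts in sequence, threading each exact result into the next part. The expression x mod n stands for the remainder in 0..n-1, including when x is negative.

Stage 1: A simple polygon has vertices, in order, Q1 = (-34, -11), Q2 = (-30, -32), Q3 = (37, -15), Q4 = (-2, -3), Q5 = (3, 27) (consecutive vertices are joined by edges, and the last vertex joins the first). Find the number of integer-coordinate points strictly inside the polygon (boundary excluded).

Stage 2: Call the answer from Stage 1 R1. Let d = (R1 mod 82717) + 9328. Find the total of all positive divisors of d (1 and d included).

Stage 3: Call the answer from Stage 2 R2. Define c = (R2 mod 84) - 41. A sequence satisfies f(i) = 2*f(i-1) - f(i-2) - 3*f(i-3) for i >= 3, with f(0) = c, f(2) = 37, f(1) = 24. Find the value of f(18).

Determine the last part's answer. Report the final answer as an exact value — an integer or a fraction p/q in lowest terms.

551189

Stage 1: cross terms: (-34*-32 - -30*-11)=758, (-30*-15 - 37*-32)=1634, (37*-3 - -2*-15)=-141, (-2*27 - 3*-3)=-45, (3*-11 - -34*27)=885; twice the area = |3091| = 3091; area = 3091/2; boundary points = 1 + 1 + 3 + 5 + 1 = 11; strictly interior points = area - boundary/2 + 1 = 1541; answer 1541
Stage 2: R1 = 1541; d = 10869; 10869 = 3 * 3623; sigma = (1 + 3) * (1 + 3623) = 4 * 3624 = 14496; answer 14496
Stage 3: R2 = 14496; c = 7; f(3) = 2*(37) - 1*(24) - 3*(7) = 29; iterating: f(3)=29, f(4)=-51, f(5)=-242, f(6)=-520, f(7)=-645, f(8)=-44, f(9)=2117, f(10)=6213, f(11)=10441, f(12)=8318, f(13)=-12444, f(14)=-64529, f(15)=-141568, f(16)=-181275, f(17)=-27395, f(18)=551189; answer 551189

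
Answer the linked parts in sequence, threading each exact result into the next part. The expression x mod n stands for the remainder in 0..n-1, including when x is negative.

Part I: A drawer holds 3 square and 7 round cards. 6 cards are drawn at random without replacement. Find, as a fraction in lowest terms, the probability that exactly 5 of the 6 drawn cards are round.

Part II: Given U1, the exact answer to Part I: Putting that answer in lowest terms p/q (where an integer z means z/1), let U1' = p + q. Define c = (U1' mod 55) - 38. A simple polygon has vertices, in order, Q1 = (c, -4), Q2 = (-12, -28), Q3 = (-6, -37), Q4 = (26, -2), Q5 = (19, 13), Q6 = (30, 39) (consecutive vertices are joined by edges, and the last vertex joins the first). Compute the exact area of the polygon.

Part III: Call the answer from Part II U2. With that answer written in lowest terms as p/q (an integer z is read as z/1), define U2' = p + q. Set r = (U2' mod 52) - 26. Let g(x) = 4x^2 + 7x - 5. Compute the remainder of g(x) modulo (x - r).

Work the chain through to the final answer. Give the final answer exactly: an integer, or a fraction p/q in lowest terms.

6

Part I: total draws C(10,6) = 210; favorable C(7,5)*C(3,1) = 63; P = 3/10; answer 3/10
Part II: U1 = 3/10; threaded value p + q = 13; c = -25; cross terms: (-25*-28 - -12*-4)=652, (-12*-37 - -6*-28)=276, (-6*-2 - 26*-37)=974, (26*13 - 19*-2)=376, (19*39 - 30*13)=351, (30*-4 - -25*39)=855; twice the area = |3484| = 3484; area = 1742; answer 1742
Part III: U2 = 1742; threaded value p + q = 1743; r = 1; remainder = value at the root: 4*(1)^2 + 7*(1)^1 - 5 = (4) + (7) + (-5) = 6; answer 6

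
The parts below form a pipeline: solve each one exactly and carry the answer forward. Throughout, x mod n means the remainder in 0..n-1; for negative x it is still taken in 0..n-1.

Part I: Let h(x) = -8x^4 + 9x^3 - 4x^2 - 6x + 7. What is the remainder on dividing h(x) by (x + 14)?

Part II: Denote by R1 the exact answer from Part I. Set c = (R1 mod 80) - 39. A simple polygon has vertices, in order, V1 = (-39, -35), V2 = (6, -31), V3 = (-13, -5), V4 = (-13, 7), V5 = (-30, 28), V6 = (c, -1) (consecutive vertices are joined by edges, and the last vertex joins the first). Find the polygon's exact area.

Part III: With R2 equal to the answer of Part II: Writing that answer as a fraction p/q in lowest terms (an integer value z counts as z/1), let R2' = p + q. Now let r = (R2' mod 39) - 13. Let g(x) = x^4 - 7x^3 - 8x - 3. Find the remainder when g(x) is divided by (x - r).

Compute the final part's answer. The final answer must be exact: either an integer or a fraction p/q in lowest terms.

13

Part I: remainder = value at the root: -8*(-14)^4 + 9*(-14)^3 - 4*(-14)^2 - 6*(-14)^1 + 7 = (-307328) + (-24696) + (-784) + (84) + (7) = -332717; answer -332717
Part II: R1 = -332717; c = -36; cross terms: (-39*-31 - 6*-35)=1419, (6*-5 - -13*-31)=-433, (-13*7 - -13*-5)=-156, (-13*28 - -30*7)=-154, (-30*-1 - -36*28)=1038, (-36*-35 - -39*-1)=1221; twice the area = |2935| = 2935; area = 2935/2; answer 2935/2
Part III: R2 = 2935/2; threaded value p + q = 2937; r = -1; remainder = value at the root: 1*(-1)^4 - 7*(-1)^3 - 8*(-1)^1 - 3 = (1) + (7) + (8) + (-3) = 13; answer 13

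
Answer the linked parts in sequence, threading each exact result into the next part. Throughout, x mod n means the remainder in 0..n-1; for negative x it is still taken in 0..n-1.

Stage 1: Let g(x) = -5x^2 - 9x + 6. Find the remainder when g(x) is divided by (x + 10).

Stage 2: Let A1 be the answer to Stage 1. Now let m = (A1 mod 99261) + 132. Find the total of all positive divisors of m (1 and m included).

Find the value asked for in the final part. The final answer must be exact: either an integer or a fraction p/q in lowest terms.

Stage 1: remainder = value at the root: -5*(-10)^2 - 9*(-10)^1 + 6 = (-500) + (90) + (6) = -404; answer -404
Stage 2: A1 = -404; m = 98989; 98989 = 11 * 8999; sigma = (1 + 11) * (1 + 8999) = 12 * 9000 = 108000; answer 108000

108000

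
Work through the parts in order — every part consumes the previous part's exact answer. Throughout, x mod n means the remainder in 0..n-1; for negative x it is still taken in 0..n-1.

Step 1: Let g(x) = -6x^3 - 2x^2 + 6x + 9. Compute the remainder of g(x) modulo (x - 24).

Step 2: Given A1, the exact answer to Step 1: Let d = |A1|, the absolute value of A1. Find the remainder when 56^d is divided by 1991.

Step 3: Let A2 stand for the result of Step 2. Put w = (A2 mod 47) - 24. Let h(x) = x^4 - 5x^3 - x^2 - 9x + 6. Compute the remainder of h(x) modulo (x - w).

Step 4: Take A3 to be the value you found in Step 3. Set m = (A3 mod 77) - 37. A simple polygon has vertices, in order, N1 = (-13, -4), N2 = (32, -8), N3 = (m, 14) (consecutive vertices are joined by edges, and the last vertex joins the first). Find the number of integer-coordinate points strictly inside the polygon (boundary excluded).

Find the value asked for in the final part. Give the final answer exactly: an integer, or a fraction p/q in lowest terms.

Step 1: remainder = value at the root: -6*(24)^3 - 2*(24)^2 + 6*(24)^1 + 9 = (-82944) + (-1152) + (144) + (9) = -83943; answer -83943
Step 2: A1 = -83943; d = 83943; squarings mod 1991: 56^1=56, 56^2=1145, 56^4=947, 56^8=859, 56^16=1211, 56^32=1145, 56^64=947, 56^128=859, 56^256=1211, 56^512=1145, 56^1024=947, 56^2048=859, 56^4096=1211, 56^8192=1145, 56^16384=947, 56^32768=859, 56^65536=1211; 56^83943 = 56^1 * 56^2 * 56^4 * 56^32 * 56^64 * 56^128 * 56^256 * 56^512 * 56^1024 * 56^16384 * 56^65536 = 408 (mod 1991); answer 408
Step 3: A2 = 408; w = 8; remainder = value at the root: 1*(8)^4 - 5*(8)^3 - 1*(8)^2 - 9*(8)^1 + 6 = (4096) + (-2560) + (-64) + (-72) + (6) = 1406; answer 1406
Step 4: A3 = 1406; m = -17; cross terms: (-13*-8 - 32*-4)=232, (32*14 - -17*-8)=312, (-17*-4 - -13*14)=250; twice the area = |794| = 794; area = 397; boundary points = 1 + 1 + 2 = 4; strictly interior points = area - boundary/2 + 1 = 396; answer 396

396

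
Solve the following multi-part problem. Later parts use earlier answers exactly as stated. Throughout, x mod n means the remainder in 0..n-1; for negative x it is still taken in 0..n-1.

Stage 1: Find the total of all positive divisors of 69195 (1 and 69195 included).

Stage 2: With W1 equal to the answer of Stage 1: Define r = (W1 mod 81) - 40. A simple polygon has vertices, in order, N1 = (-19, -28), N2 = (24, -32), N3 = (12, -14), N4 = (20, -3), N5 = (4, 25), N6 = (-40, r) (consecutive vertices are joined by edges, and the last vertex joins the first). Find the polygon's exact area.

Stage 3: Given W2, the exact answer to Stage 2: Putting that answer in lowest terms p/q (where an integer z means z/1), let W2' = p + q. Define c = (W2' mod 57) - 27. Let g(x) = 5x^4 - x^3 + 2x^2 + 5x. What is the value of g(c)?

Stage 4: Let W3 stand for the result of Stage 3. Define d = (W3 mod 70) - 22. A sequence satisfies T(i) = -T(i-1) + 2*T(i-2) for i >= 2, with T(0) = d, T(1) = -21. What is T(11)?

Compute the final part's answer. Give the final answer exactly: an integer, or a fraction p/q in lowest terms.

Stage 1: 69195 = 3 * 5 * 7 * 659; sigma = (1 + 3) * (1 + 5) * (1 + 7) * (1 + 659) = 4 * 6 * 8 * 660 = 126720; answer 126720
Stage 2: W1 = 126720; r = -4; cross terms: (-19*-32 - 24*-28)=1280, (24*-14 - 12*-32)=48, (12*-3 - 20*-14)=244, (20*25 - 4*-3)=512, (4*-4 - -40*25)=984, (-40*-28 - -19*-4)=1044; twice the area = |4112| = 4112; area = 2056; answer 2056
Stage 3: W2 = 2056; threaded value p + q = 2057; c = -22; 5*(-22)^4 - 1*(-22)^3 + 2*(-22)^2 + 5*(-22)^1 = (1171280) + (10648) + (968) + (-110) = 1182786; answer 1182786
Stage 4: W3 = 1182786; d = 44; T(2) = -1*(-21) + 2*(44) = 109; iterating: T(2)=109, T(3)=-151, T(4)=369, T(5)=-671, T(6)=1409, T(7)=-2751, T(8)=5569, T(9)=-11071, T(10)=22209, T(11)=-44351; answer -44351

-44351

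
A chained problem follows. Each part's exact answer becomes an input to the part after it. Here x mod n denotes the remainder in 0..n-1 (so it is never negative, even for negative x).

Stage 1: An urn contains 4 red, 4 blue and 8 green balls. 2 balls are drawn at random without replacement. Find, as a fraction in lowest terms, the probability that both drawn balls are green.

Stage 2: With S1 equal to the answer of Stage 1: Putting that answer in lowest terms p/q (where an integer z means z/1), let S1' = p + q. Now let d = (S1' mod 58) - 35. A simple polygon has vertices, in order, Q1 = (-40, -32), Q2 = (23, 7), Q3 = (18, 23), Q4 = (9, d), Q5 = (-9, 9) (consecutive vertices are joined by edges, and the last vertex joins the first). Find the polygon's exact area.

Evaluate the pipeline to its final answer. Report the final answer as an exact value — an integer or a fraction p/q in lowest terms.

1435/2

Stage 1: total draws C(16,2) = 120; favorable C(8,2) = 28; P = 7/30; answer 7/30
Stage 2: S1 = 7/30; threaded value p + q = 37; d = 2; cross terms: (-40*7 - 23*-32)=456, (23*23 - 18*7)=403, (18*2 - 9*23)=-171, (9*9 - -9*2)=99, (-9*-32 - -40*9)=648; twice the area = |1435| = 1435; area = 1435/2; answer 1435/2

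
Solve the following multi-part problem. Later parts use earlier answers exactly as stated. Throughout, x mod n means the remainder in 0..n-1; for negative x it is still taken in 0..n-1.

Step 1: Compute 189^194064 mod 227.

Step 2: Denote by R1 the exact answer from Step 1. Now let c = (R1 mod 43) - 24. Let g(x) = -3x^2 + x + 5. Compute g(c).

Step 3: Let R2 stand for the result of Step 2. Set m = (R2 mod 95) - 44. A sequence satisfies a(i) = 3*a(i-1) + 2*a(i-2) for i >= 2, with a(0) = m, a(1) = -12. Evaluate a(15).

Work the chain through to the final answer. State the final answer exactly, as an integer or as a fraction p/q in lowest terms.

Step 1: squarings mod 227: 189^1=189, 189^2=82, 189^4=141, 189^8=132, 189^16=172, 189^32=74, 189^64=28, 189^128=103, 189^256=167, 189^512=195, 189^1024=116, 189^2048=63, 189^4096=110, 189^8192=69, 189^16384=221, 189^32768=36, 189^65536=161, 189^131072=43; 189^194064 = 189^16 * 189^512 * 189^1024 * 189^4096 * 189^8192 * 189^16384 * 189^32768 * 189^131072 = 207 (mod 227); answer 207
Step 2: R1 = 207; c = 11; -3*(11)^2 + 1*(11)^1 + 5 = (-363) + (11) + (5) = -347; answer -347
Step 3: R2 = -347; m = -11; a(2) = 3*(-12) + 2*(-11) = -58; iterating: a(2)=-58, a(3)=-198, a(4)=-710, a(5)=-2526, a(6)=-8998, a(7)=-32046, a(8)=-114134, a(9)=-406494, a(10)=-1447750, a(11)=-5156238, a(12)=-18364214, a(13)=-65405118, a(14)=-232943782, a(15)=-829641582; answer -829641582

-829641582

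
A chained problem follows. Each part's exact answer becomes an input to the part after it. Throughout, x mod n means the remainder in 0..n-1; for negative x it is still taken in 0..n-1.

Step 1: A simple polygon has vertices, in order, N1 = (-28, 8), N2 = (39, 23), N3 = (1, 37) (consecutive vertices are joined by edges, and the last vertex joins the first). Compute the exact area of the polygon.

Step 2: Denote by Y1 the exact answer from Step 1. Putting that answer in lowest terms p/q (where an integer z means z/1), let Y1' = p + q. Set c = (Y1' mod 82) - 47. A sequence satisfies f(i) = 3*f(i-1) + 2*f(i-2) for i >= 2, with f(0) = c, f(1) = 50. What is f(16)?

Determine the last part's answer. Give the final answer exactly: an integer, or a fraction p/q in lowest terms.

Step 1: cross terms: (-28*23 - 39*8)=-956, (39*37 - 1*23)=1420, (1*8 - -28*37)=1044; twice the area = |1508| = 1508; area = 754; answer 754
Step 2: Y1 = 754; threaded value p + q = 755; c = -30; f(2) = 3*(50) + 2*(-30) = 90; iterating: f(2)=90, f(3)=370, f(4)=1290, f(5)=4610, f(6)=16410, f(7)=58450, f(8)=208170, f(9)=741410, f(10)=2640570, f(11)=9404530, f(12)=33494730, f(13)=119293250, f(14)=424869210, f(15)=1513194130, f(16)=5389320810; answer 5389320810

5389320810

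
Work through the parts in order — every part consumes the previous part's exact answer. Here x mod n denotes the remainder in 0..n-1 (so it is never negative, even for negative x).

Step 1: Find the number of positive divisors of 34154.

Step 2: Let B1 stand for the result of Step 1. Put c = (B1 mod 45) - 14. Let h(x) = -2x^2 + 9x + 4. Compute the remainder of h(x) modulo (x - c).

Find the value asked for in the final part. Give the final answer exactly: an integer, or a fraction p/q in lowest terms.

-286

Step 1: 34154 = 2 * 17077; number of divisors = (1+1) * (1+1) = 4; answer 4
Step 2: B1 = 4; c = -10; remainder = value at the root: -2*(-10)^2 + 9*(-10)^1 + 4 = (-200) + (-90) + (4) = -286; answer -286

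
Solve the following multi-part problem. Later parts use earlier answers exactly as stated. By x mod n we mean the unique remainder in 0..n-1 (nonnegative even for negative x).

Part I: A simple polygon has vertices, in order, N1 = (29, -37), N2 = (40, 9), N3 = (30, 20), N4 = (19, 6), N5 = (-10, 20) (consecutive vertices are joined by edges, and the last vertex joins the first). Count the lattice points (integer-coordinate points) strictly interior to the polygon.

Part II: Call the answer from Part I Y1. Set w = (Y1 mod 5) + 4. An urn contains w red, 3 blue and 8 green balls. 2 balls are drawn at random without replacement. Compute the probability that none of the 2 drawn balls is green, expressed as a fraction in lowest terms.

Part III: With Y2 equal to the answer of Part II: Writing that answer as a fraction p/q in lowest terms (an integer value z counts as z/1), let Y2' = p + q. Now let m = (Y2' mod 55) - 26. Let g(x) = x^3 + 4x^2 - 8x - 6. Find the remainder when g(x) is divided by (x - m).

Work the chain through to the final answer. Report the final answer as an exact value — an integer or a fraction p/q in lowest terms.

26

Part I: cross terms: (29*9 - 40*-37)=1741, (40*20 - 30*9)=530, (30*6 - 19*20)=-200, (19*20 - -10*6)=440, (-10*-37 - 29*20)=-210; twice the area = |2301| = 2301; area = 2301/2; boundary points = 1 + 1 + 1 + 1 + 3 = 7; strictly interior points = area - boundary/2 + 1 = 1148; answer 1148
Part II: Y1 = 1148; w = 7; total draws C(18,2) = 153; favorable C(10,2) = 45; P = 5/17; answer 5/17
Part III: Y2 = 5/17; threaded value p + q = 22; m = -4; remainder = value at the root: 1*(-4)^3 + 4*(-4)^2 - 8*(-4)^1 - 6 = (-64) + (64) + (32) + (-6) = 26; answer 26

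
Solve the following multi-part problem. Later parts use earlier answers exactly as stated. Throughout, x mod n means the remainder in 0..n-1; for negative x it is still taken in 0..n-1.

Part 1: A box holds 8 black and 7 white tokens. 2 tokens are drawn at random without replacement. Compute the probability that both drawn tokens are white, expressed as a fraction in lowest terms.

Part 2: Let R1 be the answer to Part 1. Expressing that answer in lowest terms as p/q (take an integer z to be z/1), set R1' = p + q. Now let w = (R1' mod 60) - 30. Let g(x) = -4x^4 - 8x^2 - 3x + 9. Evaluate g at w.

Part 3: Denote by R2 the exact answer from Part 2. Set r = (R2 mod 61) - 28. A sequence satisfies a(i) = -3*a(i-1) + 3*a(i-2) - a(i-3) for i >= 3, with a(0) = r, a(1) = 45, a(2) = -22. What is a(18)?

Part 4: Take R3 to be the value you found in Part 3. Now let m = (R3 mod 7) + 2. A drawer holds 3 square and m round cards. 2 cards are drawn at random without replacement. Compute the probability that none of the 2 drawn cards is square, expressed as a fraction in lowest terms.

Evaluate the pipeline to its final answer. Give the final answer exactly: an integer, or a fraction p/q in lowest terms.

Part 1: total draws C(15,2) = 105; favorable C(7,2) = 21; P = 1/5; answer 1/5
Part 2: R1 = 1/5; threaded value p + q = 6; w = -24; -4*(-24)^4 - 8*(-24)^2 - 3*(-24)^1 + 9 = (-1327104) + (-4608) + (72) + (9) = -1331631; answer -1331631
Part 3: R2 = -1331631; r = 32; a(3) = -3*(-22) + 3*(45) - 1*(32) = 169; iterating: a(3)=169, a(4)=-618, a(5)=2383, a(6)=-9172, a(7)=35283, a(8)=-135748, a(9)=522265, a(10)=-2009322, a(11)=7730509, a(12)=-29741758, a(13)=114426123, a(14)=-440234152, a(15)=1693722583, a(16)=-6516296328, a(17)=25070290885, a(18)=-96453484222; answer -96453484222
Part 4: R3 = -96453484222; m = 5; total draws C(8,2) = 28; favorable C(5,2) = 10; P = 5/14; answer 5/14

5/14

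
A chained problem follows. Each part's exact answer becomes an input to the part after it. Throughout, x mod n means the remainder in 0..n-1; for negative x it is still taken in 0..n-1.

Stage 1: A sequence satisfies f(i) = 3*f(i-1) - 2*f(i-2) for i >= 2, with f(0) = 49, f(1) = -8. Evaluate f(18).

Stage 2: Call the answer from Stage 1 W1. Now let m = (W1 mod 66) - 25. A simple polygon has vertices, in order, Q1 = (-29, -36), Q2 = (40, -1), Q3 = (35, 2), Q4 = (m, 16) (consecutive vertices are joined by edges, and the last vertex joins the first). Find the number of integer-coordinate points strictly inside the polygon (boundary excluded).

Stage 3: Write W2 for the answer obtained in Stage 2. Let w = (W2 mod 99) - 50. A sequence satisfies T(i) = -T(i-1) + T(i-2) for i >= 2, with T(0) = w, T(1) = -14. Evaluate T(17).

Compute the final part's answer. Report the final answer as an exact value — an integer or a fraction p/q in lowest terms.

-14462

Stage 1: f(2) = 3*(-8) - 2*(49) = -122; iterating: f(2)=-122, f(3)=-350, f(4)=-806, f(5)=-1718, f(6)=-3542, f(7)=-7190, f(8)=-14486, f(9)=-29078, f(10)=-58262, f(11)=-116630, f(12)=-233366, f(13)=-466838, f(14)=-933782, f(15)=-1867670, f(16)=-3735446, f(17)=-7470998, f(18)=-14942102; answer -14942102
Stage 2: W1 = -14942102; m = 9; cross terms: (-29*-1 - 40*-36)=1469, (40*2 - 35*-1)=115, (35*16 - 9*2)=542, (9*-36 - -29*16)=140; twice the area = |2266| = 2266; area = 1133; boundary points = 1 + 1 + 2 + 2 = 6; strictly interior points = area - boundary/2 + 1 = 1131; answer 1131
Stage 3: W2 = 1131; w = -8; T(2) = -1*(-14) + 1*(-8) = 6; iterating: T(2)=6, T(3)=-20, T(4)=26, T(5)=-46, T(6)=72, T(7)=-118, T(8)=190, T(9)=-308, T(10)=498, T(11)=-806, T(12)=1304, T(13)=-2110, T(14)=3414, T(15)=-5524, T(16)=8938, T(17)=-14462; answer -14462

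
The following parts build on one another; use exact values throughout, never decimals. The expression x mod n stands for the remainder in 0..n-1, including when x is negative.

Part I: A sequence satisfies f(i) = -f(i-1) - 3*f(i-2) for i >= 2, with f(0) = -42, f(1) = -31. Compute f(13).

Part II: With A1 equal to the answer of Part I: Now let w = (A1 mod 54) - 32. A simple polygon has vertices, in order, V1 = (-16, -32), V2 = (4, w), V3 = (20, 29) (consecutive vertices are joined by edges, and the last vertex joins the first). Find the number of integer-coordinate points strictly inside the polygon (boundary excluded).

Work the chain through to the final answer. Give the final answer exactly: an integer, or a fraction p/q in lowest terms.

Part I: f(2) = -1*(-31) - 3*(-42) = 157; iterating: f(2)=157, f(3)=-64, f(4)=-407, f(5)=599, f(6)=622, f(7)=-2419, f(8)=553, f(9)=6704, f(10)=-8363, f(11)=-11749, f(12)=36838, f(13)=-1591; answer -1591
Part II: A1 = -1591; w = -3; cross terms: (-16*-3 - 4*-32)=176, (4*29 - 20*-3)=176, (20*-32 - -16*29)=-176; twice the area = |176| = 176; area = 88; boundary points = 1 + 16 + 1 = 18; strictly interior points = area - boundary/2 + 1 = 80; answer 80

80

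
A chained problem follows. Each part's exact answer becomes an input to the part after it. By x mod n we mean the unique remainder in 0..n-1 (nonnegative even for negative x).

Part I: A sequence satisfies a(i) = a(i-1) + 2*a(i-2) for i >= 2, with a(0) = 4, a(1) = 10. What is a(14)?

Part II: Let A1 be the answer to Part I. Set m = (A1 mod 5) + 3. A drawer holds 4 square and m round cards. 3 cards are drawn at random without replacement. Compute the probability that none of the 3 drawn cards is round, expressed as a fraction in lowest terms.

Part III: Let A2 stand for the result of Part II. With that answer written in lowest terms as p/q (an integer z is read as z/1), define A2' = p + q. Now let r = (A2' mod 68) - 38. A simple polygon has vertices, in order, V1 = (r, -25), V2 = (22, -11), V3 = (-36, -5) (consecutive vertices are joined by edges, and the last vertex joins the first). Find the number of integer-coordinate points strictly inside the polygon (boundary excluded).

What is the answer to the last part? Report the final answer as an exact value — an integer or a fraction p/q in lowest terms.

Part I: a(2) = 1*(10) + 2*(4) = 18; iterating: a(2)=18, a(3)=38, a(4)=74, a(5)=150, a(6)=298, a(7)=598, a(8)=1194, a(9)=2390, a(10)=4778, a(11)=9558, a(12)=19114, a(13)=38230, a(14)=76458; answer 76458
Part II: A1 = 76458; m = 6; total draws C(10,3) = 120; favorable C(4,3) = 4; P = 1/30; answer 1/30
Part III: A2 = 1/30; threaded value p + q = 31; r = -7; cross terms: (-7*-11 - 22*-25)=627, (22*-5 - -36*-11)=-506, (-36*-25 - -7*-5)=865; twice the area = |986| = 986; area = 493; boundary points = 1 + 2 + 1 = 4; strictly interior points = area - boundary/2 + 1 = 492; answer 492

492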